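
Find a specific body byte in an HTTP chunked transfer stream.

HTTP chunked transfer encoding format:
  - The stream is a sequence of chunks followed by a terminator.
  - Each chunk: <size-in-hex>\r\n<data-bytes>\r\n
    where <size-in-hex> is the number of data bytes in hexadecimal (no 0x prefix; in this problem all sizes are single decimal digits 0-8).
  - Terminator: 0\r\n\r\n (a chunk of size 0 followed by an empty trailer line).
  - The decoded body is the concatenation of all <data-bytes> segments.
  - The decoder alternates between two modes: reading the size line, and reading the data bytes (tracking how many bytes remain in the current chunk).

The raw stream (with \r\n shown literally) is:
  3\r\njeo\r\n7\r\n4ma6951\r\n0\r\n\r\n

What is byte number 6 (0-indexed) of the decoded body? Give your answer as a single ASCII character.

Answer: 6

Derivation:
Chunk 1: stream[0..1]='3' size=0x3=3, data at stream[3..6]='jeo' -> body[0..3], body so far='jeo'
Chunk 2: stream[8..9]='7' size=0x7=7, data at stream[11..18]='4ma6951' -> body[3..10], body so far='jeo4ma6951'
Chunk 3: stream[20..21]='0' size=0 (terminator). Final body='jeo4ma6951' (10 bytes)
Body byte 6 = '6'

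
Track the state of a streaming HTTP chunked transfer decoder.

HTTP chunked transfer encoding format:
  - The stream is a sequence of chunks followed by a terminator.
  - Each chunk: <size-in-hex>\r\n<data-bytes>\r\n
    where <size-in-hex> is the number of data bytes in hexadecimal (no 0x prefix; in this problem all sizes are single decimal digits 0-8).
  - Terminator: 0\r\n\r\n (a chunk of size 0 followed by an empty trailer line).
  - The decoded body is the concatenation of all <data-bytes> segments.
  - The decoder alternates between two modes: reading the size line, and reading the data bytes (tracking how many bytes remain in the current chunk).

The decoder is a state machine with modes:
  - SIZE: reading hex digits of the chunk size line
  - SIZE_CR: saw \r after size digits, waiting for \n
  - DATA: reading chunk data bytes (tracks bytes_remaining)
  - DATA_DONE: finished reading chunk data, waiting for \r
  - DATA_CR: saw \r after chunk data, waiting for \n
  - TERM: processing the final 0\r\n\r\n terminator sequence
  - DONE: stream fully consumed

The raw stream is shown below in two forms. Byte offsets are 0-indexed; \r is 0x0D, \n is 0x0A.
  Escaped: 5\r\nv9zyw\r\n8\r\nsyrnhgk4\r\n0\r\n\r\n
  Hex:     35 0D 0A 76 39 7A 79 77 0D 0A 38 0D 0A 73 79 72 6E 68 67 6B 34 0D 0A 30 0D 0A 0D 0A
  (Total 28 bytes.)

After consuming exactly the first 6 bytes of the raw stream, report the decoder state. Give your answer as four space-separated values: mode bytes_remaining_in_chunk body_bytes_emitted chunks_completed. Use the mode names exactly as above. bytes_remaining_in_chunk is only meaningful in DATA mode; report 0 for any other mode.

Answer: DATA 2 3 0

Derivation:
Byte 0 = '5': mode=SIZE remaining=0 emitted=0 chunks_done=0
Byte 1 = 0x0D: mode=SIZE_CR remaining=0 emitted=0 chunks_done=0
Byte 2 = 0x0A: mode=DATA remaining=5 emitted=0 chunks_done=0
Byte 3 = 'v': mode=DATA remaining=4 emitted=1 chunks_done=0
Byte 4 = '9': mode=DATA remaining=3 emitted=2 chunks_done=0
Byte 5 = 'z': mode=DATA remaining=2 emitted=3 chunks_done=0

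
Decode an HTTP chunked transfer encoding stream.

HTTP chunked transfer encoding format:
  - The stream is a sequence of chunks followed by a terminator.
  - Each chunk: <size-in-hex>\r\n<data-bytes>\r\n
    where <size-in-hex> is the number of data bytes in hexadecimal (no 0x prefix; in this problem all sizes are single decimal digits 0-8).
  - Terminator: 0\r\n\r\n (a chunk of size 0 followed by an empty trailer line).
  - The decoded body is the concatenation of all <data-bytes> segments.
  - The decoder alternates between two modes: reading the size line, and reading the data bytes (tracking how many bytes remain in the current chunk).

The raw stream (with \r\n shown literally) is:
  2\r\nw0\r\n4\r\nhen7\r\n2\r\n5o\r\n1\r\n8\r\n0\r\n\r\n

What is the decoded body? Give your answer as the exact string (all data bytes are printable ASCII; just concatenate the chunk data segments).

Answer: w0hen75o8

Derivation:
Chunk 1: stream[0..1]='2' size=0x2=2, data at stream[3..5]='w0' -> body[0..2], body so far='w0'
Chunk 2: stream[7..8]='4' size=0x4=4, data at stream[10..14]='hen7' -> body[2..6], body so far='w0hen7'
Chunk 3: stream[16..17]='2' size=0x2=2, data at stream[19..21]='5o' -> body[6..8], body so far='w0hen75o'
Chunk 4: stream[23..24]='1' size=0x1=1, data at stream[26..27]='8' -> body[8..9], body so far='w0hen75o8'
Chunk 5: stream[29..30]='0' size=0 (terminator). Final body='w0hen75o8' (9 bytes)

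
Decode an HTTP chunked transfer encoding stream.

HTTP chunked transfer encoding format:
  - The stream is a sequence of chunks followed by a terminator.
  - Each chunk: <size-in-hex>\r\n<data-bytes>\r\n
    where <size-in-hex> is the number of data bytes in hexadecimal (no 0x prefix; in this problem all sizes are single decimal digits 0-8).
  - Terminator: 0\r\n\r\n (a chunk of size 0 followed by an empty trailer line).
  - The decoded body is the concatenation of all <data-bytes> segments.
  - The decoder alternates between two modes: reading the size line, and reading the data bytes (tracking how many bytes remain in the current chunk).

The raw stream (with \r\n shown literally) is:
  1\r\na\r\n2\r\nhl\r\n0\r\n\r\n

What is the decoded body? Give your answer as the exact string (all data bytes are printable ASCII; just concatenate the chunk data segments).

Chunk 1: stream[0..1]='1' size=0x1=1, data at stream[3..4]='a' -> body[0..1], body so far='a'
Chunk 2: stream[6..7]='2' size=0x2=2, data at stream[9..11]='hl' -> body[1..3], body so far='ahl'
Chunk 3: stream[13..14]='0' size=0 (terminator). Final body='ahl' (3 bytes)

Answer: ahl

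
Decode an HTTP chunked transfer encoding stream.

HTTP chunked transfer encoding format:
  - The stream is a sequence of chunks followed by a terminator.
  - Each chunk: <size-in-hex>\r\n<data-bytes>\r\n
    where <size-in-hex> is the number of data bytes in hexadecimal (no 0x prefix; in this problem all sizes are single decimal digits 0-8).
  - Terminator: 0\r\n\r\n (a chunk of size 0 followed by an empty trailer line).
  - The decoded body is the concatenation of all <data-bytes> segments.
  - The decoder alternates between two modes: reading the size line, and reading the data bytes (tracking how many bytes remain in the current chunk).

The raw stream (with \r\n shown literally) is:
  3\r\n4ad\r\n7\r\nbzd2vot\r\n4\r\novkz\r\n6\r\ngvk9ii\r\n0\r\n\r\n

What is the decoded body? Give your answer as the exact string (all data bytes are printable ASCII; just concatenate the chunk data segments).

Chunk 1: stream[0..1]='3' size=0x3=3, data at stream[3..6]='4ad' -> body[0..3], body so far='4ad'
Chunk 2: stream[8..9]='7' size=0x7=7, data at stream[11..18]='bzd2vot' -> body[3..10], body so far='4adbzd2vot'
Chunk 3: stream[20..21]='4' size=0x4=4, data at stream[23..27]='ovkz' -> body[10..14], body so far='4adbzd2votovkz'
Chunk 4: stream[29..30]='6' size=0x6=6, data at stream[32..38]='gvk9ii' -> body[14..20], body so far='4adbzd2votovkzgvk9ii'
Chunk 5: stream[40..41]='0' size=0 (terminator). Final body='4adbzd2votovkzgvk9ii' (20 bytes)

Answer: 4adbzd2votovkzgvk9ii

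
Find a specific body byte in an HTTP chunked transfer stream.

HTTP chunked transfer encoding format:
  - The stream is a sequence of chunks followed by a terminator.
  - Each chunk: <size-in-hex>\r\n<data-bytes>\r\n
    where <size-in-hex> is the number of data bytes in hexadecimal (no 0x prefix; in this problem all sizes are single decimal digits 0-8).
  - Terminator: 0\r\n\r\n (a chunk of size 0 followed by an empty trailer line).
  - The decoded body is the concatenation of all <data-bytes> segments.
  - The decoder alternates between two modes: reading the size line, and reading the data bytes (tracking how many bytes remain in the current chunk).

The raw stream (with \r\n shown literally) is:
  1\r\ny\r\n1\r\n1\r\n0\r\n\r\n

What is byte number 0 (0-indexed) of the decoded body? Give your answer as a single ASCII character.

Chunk 1: stream[0..1]='1' size=0x1=1, data at stream[3..4]='y' -> body[0..1], body so far='y'
Chunk 2: stream[6..7]='1' size=0x1=1, data at stream[9..10]='1' -> body[1..2], body so far='y1'
Chunk 3: stream[12..13]='0' size=0 (terminator). Final body='y1' (2 bytes)
Body byte 0 = 'y'

Answer: y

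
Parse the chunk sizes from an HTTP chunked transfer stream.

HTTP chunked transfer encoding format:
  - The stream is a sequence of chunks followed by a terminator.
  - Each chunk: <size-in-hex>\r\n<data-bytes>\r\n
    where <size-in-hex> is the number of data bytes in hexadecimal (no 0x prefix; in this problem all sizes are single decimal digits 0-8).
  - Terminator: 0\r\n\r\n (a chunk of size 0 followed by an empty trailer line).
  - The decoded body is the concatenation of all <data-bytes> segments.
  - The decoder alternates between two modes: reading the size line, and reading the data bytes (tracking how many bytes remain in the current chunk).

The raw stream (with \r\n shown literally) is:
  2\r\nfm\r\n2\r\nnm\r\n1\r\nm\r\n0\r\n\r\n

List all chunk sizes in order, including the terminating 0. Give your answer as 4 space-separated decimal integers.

Answer: 2 2 1 0

Derivation:
Chunk 1: stream[0..1]='2' size=0x2=2, data at stream[3..5]='fm' -> body[0..2], body so far='fm'
Chunk 2: stream[7..8]='2' size=0x2=2, data at stream[10..12]='nm' -> body[2..4], body so far='fmnm'
Chunk 3: stream[14..15]='1' size=0x1=1, data at stream[17..18]='m' -> body[4..5], body so far='fmnmm'
Chunk 4: stream[20..21]='0' size=0 (terminator). Final body='fmnmm' (5 bytes)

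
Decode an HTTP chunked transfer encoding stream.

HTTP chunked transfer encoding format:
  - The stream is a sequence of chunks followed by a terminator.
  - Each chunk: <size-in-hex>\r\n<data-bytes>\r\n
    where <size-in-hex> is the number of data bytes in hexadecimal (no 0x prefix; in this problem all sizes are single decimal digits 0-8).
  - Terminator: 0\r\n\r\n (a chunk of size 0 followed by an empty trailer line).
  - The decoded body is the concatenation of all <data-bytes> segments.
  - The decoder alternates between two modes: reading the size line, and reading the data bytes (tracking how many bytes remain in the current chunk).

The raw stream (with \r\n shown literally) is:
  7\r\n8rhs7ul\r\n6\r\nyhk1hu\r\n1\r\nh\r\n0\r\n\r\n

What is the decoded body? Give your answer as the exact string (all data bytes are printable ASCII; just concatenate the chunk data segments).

Answer: 8rhs7ulyhk1huh

Derivation:
Chunk 1: stream[0..1]='7' size=0x7=7, data at stream[3..10]='8rhs7ul' -> body[0..7], body so far='8rhs7ul'
Chunk 2: stream[12..13]='6' size=0x6=6, data at stream[15..21]='yhk1hu' -> body[7..13], body so far='8rhs7ulyhk1hu'
Chunk 3: stream[23..24]='1' size=0x1=1, data at stream[26..27]='h' -> body[13..14], body so far='8rhs7ulyhk1huh'
Chunk 4: stream[29..30]='0' size=0 (terminator). Final body='8rhs7ulyhk1huh' (14 bytes)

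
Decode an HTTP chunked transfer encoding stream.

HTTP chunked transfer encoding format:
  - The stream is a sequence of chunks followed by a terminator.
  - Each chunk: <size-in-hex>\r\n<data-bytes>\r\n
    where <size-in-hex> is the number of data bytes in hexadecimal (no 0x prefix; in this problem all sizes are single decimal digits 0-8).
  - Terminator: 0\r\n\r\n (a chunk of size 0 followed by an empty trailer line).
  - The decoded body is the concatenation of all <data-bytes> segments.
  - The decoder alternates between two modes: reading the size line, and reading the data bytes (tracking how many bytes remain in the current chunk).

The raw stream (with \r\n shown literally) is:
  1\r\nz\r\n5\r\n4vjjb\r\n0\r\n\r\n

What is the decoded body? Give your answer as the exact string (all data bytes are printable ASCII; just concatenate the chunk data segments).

Chunk 1: stream[0..1]='1' size=0x1=1, data at stream[3..4]='z' -> body[0..1], body so far='z'
Chunk 2: stream[6..7]='5' size=0x5=5, data at stream[9..14]='4vjjb' -> body[1..6], body so far='z4vjjb'
Chunk 3: stream[16..17]='0' size=0 (terminator). Final body='z4vjjb' (6 bytes)

Answer: z4vjjb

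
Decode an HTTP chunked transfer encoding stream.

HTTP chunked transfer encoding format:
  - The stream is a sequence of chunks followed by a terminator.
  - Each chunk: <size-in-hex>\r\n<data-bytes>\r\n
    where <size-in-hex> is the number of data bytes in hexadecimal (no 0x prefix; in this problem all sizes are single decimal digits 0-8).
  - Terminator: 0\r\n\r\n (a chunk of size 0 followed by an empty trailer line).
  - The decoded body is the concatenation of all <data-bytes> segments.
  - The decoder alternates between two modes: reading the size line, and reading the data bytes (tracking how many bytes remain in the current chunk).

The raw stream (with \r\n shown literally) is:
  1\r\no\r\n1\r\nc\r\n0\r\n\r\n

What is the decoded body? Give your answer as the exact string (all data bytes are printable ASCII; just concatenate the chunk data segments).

Chunk 1: stream[0..1]='1' size=0x1=1, data at stream[3..4]='o' -> body[0..1], body so far='o'
Chunk 2: stream[6..7]='1' size=0x1=1, data at stream[9..10]='c' -> body[1..2], body so far='oc'
Chunk 3: stream[12..13]='0' size=0 (terminator). Final body='oc' (2 bytes)

Answer: oc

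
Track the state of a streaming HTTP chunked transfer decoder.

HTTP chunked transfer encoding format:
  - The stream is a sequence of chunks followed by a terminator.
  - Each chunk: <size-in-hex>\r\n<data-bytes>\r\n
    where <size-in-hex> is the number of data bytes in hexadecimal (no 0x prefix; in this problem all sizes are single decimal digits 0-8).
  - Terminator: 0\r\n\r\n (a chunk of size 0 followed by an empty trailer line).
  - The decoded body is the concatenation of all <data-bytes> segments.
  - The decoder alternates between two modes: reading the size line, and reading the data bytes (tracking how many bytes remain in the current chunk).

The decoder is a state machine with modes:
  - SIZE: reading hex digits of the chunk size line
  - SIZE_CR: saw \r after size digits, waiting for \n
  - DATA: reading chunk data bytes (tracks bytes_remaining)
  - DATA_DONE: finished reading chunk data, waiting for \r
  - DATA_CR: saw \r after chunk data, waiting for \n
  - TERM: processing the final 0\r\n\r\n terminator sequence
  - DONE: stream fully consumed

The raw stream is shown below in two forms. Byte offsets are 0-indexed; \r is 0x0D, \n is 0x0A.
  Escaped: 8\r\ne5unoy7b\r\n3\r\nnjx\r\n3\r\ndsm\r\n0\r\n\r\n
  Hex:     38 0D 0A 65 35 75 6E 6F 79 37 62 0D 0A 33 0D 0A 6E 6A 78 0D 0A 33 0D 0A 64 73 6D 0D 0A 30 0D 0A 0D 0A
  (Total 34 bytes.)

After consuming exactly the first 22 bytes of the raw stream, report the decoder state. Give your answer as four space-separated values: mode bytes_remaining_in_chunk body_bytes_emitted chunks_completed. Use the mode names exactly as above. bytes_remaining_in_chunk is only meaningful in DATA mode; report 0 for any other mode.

Byte 0 = '8': mode=SIZE remaining=0 emitted=0 chunks_done=0
Byte 1 = 0x0D: mode=SIZE_CR remaining=0 emitted=0 chunks_done=0
Byte 2 = 0x0A: mode=DATA remaining=8 emitted=0 chunks_done=0
Byte 3 = 'e': mode=DATA remaining=7 emitted=1 chunks_done=0
Byte 4 = '5': mode=DATA remaining=6 emitted=2 chunks_done=0
Byte 5 = 'u': mode=DATA remaining=5 emitted=3 chunks_done=0
Byte 6 = 'n': mode=DATA remaining=4 emitted=4 chunks_done=0
Byte 7 = 'o': mode=DATA remaining=3 emitted=5 chunks_done=0
Byte 8 = 'y': mode=DATA remaining=2 emitted=6 chunks_done=0
Byte 9 = '7': mode=DATA remaining=1 emitted=7 chunks_done=0
Byte 10 = 'b': mode=DATA_DONE remaining=0 emitted=8 chunks_done=0
Byte 11 = 0x0D: mode=DATA_CR remaining=0 emitted=8 chunks_done=0
Byte 12 = 0x0A: mode=SIZE remaining=0 emitted=8 chunks_done=1
Byte 13 = '3': mode=SIZE remaining=0 emitted=8 chunks_done=1
Byte 14 = 0x0D: mode=SIZE_CR remaining=0 emitted=8 chunks_done=1
Byte 15 = 0x0A: mode=DATA remaining=3 emitted=8 chunks_done=1
Byte 16 = 'n': mode=DATA remaining=2 emitted=9 chunks_done=1
Byte 17 = 'j': mode=DATA remaining=1 emitted=10 chunks_done=1
Byte 18 = 'x': mode=DATA_DONE remaining=0 emitted=11 chunks_done=1
Byte 19 = 0x0D: mode=DATA_CR remaining=0 emitted=11 chunks_done=1
Byte 20 = 0x0A: mode=SIZE remaining=0 emitted=11 chunks_done=2
Byte 21 = '3': mode=SIZE remaining=0 emitted=11 chunks_done=2

Answer: SIZE 0 11 2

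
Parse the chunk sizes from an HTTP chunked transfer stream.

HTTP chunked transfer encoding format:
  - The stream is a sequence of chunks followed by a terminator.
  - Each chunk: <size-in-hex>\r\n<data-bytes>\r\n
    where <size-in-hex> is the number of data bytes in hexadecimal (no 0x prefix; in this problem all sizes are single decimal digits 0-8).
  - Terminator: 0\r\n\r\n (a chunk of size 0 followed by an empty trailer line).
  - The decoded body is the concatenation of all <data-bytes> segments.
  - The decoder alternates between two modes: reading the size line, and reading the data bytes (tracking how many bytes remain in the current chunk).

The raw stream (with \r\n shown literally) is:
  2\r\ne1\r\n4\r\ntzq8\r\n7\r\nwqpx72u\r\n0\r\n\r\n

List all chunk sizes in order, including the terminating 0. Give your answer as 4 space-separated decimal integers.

Chunk 1: stream[0..1]='2' size=0x2=2, data at stream[3..5]='e1' -> body[0..2], body so far='e1'
Chunk 2: stream[7..8]='4' size=0x4=4, data at stream[10..14]='tzq8' -> body[2..6], body so far='e1tzq8'
Chunk 3: stream[16..17]='7' size=0x7=7, data at stream[19..26]='wqpx72u' -> body[6..13], body so far='e1tzq8wqpx72u'
Chunk 4: stream[28..29]='0' size=0 (terminator). Final body='e1tzq8wqpx72u' (13 bytes)

Answer: 2 4 7 0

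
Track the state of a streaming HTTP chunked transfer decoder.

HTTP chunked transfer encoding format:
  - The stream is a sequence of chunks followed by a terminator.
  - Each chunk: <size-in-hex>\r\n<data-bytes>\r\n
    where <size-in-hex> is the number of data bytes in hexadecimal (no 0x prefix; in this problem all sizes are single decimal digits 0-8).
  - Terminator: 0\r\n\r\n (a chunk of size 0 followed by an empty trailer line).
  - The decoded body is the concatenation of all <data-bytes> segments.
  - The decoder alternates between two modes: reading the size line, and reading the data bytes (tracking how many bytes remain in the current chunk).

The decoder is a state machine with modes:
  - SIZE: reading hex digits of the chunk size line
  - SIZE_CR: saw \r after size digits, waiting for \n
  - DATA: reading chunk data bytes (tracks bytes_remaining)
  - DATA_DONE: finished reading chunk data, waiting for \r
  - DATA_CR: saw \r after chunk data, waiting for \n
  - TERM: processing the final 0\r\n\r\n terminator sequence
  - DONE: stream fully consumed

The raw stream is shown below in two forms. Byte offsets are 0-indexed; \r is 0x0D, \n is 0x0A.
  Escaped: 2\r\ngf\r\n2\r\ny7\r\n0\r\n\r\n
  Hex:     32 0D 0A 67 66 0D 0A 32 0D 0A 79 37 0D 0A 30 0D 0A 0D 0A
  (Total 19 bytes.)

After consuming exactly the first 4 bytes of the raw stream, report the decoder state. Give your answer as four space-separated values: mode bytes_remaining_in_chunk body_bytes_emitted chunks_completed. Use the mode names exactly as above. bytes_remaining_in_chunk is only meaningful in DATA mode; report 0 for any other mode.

Answer: DATA 1 1 0

Derivation:
Byte 0 = '2': mode=SIZE remaining=0 emitted=0 chunks_done=0
Byte 1 = 0x0D: mode=SIZE_CR remaining=0 emitted=0 chunks_done=0
Byte 2 = 0x0A: mode=DATA remaining=2 emitted=0 chunks_done=0
Byte 3 = 'g': mode=DATA remaining=1 emitted=1 chunks_done=0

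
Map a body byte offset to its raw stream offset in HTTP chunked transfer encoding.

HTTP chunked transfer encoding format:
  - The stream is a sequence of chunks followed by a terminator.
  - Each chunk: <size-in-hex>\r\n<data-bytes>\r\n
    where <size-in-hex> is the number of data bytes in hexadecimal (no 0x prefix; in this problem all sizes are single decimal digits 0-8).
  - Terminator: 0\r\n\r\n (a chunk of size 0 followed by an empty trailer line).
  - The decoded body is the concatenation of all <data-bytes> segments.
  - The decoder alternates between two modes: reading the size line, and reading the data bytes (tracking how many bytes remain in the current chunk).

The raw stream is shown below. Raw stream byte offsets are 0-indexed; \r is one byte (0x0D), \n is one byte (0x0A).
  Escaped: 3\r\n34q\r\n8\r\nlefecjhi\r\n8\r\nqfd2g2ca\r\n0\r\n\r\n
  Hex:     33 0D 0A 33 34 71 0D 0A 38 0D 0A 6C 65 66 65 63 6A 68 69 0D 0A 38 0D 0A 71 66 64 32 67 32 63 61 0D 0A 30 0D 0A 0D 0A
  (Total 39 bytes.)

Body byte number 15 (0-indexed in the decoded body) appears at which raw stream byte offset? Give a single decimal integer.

Chunk 1: stream[0..1]='3' size=0x3=3, data at stream[3..6]='34q' -> body[0..3], body so far='34q'
Chunk 2: stream[8..9]='8' size=0x8=8, data at stream[11..19]='lefecjhi' -> body[3..11], body so far='34qlefecjhi'
Chunk 3: stream[21..22]='8' size=0x8=8, data at stream[24..32]='qfd2g2ca' -> body[11..19], body so far='34qlefecjhiqfd2g2ca'
Chunk 4: stream[34..35]='0' size=0 (terminator). Final body='34qlefecjhiqfd2g2ca' (19 bytes)
Body byte 15 at stream offset 28

Answer: 28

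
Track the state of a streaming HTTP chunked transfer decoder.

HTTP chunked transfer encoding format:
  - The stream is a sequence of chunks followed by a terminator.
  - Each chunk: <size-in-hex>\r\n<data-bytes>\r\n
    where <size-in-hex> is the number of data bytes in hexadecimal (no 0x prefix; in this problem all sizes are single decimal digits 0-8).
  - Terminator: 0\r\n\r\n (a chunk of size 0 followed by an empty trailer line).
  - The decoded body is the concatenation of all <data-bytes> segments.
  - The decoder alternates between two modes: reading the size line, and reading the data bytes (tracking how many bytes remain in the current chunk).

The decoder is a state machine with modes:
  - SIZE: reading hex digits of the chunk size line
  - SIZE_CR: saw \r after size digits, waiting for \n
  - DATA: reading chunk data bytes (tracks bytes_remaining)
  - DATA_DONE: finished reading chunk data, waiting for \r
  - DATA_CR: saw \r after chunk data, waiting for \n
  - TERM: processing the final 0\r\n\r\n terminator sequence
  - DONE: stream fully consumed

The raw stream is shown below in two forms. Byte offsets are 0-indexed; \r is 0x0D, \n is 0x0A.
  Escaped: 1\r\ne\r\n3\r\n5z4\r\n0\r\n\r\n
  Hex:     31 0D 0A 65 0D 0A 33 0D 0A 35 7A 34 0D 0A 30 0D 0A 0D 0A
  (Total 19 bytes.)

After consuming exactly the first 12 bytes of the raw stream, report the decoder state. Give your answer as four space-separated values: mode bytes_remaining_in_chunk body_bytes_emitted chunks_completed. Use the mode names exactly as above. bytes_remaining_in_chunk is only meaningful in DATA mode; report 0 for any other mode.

Answer: DATA_DONE 0 4 1

Derivation:
Byte 0 = '1': mode=SIZE remaining=0 emitted=0 chunks_done=0
Byte 1 = 0x0D: mode=SIZE_CR remaining=0 emitted=0 chunks_done=0
Byte 2 = 0x0A: mode=DATA remaining=1 emitted=0 chunks_done=0
Byte 3 = 'e': mode=DATA_DONE remaining=0 emitted=1 chunks_done=0
Byte 4 = 0x0D: mode=DATA_CR remaining=0 emitted=1 chunks_done=0
Byte 5 = 0x0A: mode=SIZE remaining=0 emitted=1 chunks_done=1
Byte 6 = '3': mode=SIZE remaining=0 emitted=1 chunks_done=1
Byte 7 = 0x0D: mode=SIZE_CR remaining=0 emitted=1 chunks_done=1
Byte 8 = 0x0A: mode=DATA remaining=3 emitted=1 chunks_done=1
Byte 9 = '5': mode=DATA remaining=2 emitted=2 chunks_done=1
Byte 10 = 'z': mode=DATA remaining=1 emitted=3 chunks_done=1
Byte 11 = '4': mode=DATA_DONE remaining=0 emitted=4 chunks_done=1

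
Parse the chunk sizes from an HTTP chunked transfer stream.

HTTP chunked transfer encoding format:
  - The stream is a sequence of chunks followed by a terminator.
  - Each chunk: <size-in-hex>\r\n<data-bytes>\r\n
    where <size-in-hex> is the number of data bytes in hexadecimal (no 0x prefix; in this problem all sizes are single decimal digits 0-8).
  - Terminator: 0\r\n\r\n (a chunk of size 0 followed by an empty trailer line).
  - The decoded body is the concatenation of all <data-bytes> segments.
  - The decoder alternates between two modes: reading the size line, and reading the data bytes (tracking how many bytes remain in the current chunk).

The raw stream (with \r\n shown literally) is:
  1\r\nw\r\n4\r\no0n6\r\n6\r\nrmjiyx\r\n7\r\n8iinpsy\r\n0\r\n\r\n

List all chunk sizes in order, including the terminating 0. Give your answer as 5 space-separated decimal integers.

Chunk 1: stream[0..1]='1' size=0x1=1, data at stream[3..4]='w' -> body[0..1], body so far='w'
Chunk 2: stream[6..7]='4' size=0x4=4, data at stream[9..13]='o0n6' -> body[1..5], body so far='wo0n6'
Chunk 3: stream[15..16]='6' size=0x6=6, data at stream[18..24]='rmjiyx' -> body[5..11], body so far='wo0n6rmjiyx'
Chunk 4: stream[26..27]='7' size=0x7=7, data at stream[29..36]='8iinpsy' -> body[11..18], body so far='wo0n6rmjiyx8iinpsy'
Chunk 5: stream[38..39]='0' size=0 (terminator). Final body='wo0n6rmjiyx8iinpsy' (18 bytes)

Answer: 1 4 6 7 0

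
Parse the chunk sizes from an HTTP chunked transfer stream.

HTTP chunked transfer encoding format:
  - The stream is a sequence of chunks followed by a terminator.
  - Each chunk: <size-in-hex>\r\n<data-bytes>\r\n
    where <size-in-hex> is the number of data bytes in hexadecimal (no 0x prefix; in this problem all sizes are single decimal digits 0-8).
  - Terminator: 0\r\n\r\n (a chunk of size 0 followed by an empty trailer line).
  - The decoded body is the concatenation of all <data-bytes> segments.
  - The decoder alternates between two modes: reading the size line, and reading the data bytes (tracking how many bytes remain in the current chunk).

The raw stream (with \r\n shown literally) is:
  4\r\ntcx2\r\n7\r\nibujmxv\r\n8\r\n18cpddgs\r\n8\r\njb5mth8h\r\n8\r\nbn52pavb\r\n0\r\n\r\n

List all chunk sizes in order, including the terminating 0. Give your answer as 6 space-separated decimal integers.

Answer: 4 7 8 8 8 0

Derivation:
Chunk 1: stream[0..1]='4' size=0x4=4, data at stream[3..7]='tcx2' -> body[0..4], body so far='tcx2'
Chunk 2: stream[9..10]='7' size=0x7=7, data at stream[12..19]='ibujmxv' -> body[4..11], body so far='tcx2ibujmxv'
Chunk 3: stream[21..22]='8' size=0x8=8, data at stream[24..32]='18cpddgs' -> body[11..19], body so far='tcx2ibujmxv18cpddgs'
Chunk 4: stream[34..35]='8' size=0x8=8, data at stream[37..45]='jb5mth8h' -> body[19..27], body so far='tcx2ibujmxv18cpddgsjb5mth8h'
Chunk 5: stream[47..48]='8' size=0x8=8, data at stream[50..58]='bn52pavb' -> body[27..35], body so far='tcx2ibujmxv18cpddgsjb5mth8hbn52pavb'
Chunk 6: stream[60..61]='0' size=0 (terminator). Final body='tcx2ibujmxv18cpddgsjb5mth8hbn52pavb' (35 bytes)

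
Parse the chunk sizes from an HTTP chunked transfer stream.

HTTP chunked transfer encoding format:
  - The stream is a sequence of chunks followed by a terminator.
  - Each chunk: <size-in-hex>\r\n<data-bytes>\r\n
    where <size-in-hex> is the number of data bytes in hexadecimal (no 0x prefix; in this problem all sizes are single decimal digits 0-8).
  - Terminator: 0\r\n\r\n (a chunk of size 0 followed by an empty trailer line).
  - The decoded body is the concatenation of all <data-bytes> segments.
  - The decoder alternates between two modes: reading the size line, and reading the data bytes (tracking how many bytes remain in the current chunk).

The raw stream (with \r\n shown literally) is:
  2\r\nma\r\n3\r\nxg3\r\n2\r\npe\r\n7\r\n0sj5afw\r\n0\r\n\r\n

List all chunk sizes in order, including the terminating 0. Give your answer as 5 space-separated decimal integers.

Chunk 1: stream[0..1]='2' size=0x2=2, data at stream[3..5]='ma' -> body[0..2], body so far='ma'
Chunk 2: stream[7..8]='3' size=0x3=3, data at stream[10..13]='xg3' -> body[2..5], body so far='maxg3'
Chunk 3: stream[15..16]='2' size=0x2=2, data at stream[18..20]='pe' -> body[5..7], body so far='maxg3pe'
Chunk 4: stream[22..23]='7' size=0x7=7, data at stream[25..32]='0sj5afw' -> body[7..14], body so far='maxg3pe0sj5afw'
Chunk 5: stream[34..35]='0' size=0 (terminator). Final body='maxg3pe0sj5afw' (14 bytes)

Answer: 2 3 2 7 0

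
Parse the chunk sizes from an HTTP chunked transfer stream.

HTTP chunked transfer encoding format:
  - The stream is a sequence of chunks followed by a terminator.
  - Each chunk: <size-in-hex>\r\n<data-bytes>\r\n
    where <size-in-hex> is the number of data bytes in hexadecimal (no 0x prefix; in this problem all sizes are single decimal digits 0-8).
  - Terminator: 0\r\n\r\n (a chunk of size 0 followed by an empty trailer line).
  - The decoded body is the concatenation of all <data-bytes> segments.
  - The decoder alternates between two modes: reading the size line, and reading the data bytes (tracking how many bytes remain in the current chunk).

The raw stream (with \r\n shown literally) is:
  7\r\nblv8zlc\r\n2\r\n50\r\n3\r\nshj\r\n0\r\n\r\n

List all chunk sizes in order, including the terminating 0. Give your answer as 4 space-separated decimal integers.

Answer: 7 2 3 0

Derivation:
Chunk 1: stream[0..1]='7' size=0x7=7, data at stream[3..10]='blv8zlc' -> body[0..7], body so far='blv8zlc'
Chunk 2: stream[12..13]='2' size=0x2=2, data at stream[15..17]='50' -> body[7..9], body so far='blv8zlc50'
Chunk 3: stream[19..20]='3' size=0x3=3, data at stream[22..25]='shj' -> body[9..12], body so far='blv8zlc50shj'
Chunk 4: stream[27..28]='0' size=0 (terminator). Final body='blv8zlc50shj' (12 bytes)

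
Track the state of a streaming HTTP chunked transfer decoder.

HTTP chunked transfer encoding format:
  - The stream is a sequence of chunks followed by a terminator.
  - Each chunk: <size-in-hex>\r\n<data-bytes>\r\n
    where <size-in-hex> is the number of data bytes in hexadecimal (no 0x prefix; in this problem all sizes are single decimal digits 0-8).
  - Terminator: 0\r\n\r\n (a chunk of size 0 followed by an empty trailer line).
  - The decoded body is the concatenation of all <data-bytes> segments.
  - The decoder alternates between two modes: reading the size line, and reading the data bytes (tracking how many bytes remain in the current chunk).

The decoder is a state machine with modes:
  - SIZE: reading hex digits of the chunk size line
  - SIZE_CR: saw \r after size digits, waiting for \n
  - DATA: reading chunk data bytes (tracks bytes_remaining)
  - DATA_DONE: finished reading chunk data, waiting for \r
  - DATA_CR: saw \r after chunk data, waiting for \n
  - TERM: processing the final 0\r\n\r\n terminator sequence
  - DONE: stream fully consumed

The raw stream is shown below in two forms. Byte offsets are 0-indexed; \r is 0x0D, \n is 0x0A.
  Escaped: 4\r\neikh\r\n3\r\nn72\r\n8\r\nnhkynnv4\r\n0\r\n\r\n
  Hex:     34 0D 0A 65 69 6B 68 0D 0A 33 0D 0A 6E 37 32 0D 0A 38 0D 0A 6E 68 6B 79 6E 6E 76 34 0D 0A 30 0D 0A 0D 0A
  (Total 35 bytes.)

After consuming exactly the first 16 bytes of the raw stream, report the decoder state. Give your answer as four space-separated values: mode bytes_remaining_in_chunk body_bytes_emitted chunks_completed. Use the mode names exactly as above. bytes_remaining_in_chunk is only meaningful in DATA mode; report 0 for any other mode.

Answer: DATA_CR 0 7 1

Derivation:
Byte 0 = '4': mode=SIZE remaining=0 emitted=0 chunks_done=0
Byte 1 = 0x0D: mode=SIZE_CR remaining=0 emitted=0 chunks_done=0
Byte 2 = 0x0A: mode=DATA remaining=4 emitted=0 chunks_done=0
Byte 3 = 'e': mode=DATA remaining=3 emitted=1 chunks_done=0
Byte 4 = 'i': mode=DATA remaining=2 emitted=2 chunks_done=0
Byte 5 = 'k': mode=DATA remaining=1 emitted=3 chunks_done=0
Byte 6 = 'h': mode=DATA_DONE remaining=0 emitted=4 chunks_done=0
Byte 7 = 0x0D: mode=DATA_CR remaining=0 emitted=4 chunks_done=0
Byte 8 = 0x0A: mode=SIZE remaining=0 emitted=4 chunks_done=1
Byte 9 = '3': mode=SIZE remaining=0 emitted=4 chunks_done=1
Byte 10 = 0x0D: mode=SIZE_CR remaining=0 emitted=4 chunks_done=1
Byte 11 = 0x0A: mode=DATA remaining=3 emitted=4 chunks_done=1
Byte 12 = 'n': mode=DATA remaining=2 emitted=5 chunks_done=1
Byte 13 = '7': mode=DATA remaining=1 emitted=6 chunks_done=1
Byte 14 = '2': mode=DATA_DONE remaining=0 emitted=7 chunks_done=1
Byte 15 = 0x0D: mode=DATA_CR remaining=0 emitted=7 chunks_done=1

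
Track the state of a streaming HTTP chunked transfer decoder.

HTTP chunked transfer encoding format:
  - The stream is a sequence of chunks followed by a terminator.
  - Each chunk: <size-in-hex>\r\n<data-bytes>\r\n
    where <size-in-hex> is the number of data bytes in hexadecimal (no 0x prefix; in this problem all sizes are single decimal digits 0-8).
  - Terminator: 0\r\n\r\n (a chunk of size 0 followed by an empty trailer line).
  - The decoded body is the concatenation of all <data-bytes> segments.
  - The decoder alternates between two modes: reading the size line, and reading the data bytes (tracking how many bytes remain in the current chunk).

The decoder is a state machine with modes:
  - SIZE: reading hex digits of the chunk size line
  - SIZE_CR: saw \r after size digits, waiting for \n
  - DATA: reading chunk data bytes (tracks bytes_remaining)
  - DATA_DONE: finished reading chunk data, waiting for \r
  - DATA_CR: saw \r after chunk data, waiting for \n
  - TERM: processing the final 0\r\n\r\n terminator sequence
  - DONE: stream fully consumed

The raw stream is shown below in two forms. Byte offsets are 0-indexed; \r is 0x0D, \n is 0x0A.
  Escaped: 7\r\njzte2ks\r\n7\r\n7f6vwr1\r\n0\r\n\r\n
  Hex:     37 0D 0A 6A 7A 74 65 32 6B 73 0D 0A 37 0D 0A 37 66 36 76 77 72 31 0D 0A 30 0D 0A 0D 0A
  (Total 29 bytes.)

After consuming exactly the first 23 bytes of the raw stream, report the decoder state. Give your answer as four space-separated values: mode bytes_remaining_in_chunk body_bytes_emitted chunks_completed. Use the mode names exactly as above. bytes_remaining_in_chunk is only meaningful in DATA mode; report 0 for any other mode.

Byte 0 = '7': mode=SIZE remaining=0 emitted=0 chunks_done=0
Byte 1 = 0x0D: mode=SIZE_CR remaining=0 emitted=0 chunks_done=0
Byte 2 = 0x0A: mode=DATA remaining=7 emitted=0 chunks_done=0
Byte 3 = 'j': mode=DATA remaining=6 emitted=1 chunks_done=0
Byte 4 = 'z': mode=DATA remaining=5 emitted=2 chunks_done=0
Byte 5 = 't': mode=DATA remaining=4 emitted=3 chunks_done=0
Byte 6 = 'e': mode=DATA remaining=3 emitted=4 chunks_done=0
Byte 7 = '2': mode=DATA remaining=2 emitted=5 chunks_done=0
Byte 8 = 'k': mode=DATA remaining=1 emitted=6 chunks_done=0
Byte 9 = 's': mode=DATA_DONE remaining=0 emitted=7 chunks_done=0
Byte 10 = 0x0D: mode=DATA_CR remaining=0 emitted=7 chunks_done=0
Byte 11 = 0x0A: mode=SIZE remaining=0 emitted=7 chunks_done=1
Byte 12 = '7': mode=SIZE remaining=0 emitted=7 chunks_done=1
Byte 13 = 0x0D: mode=SIZE_CR remaining=0 emitted=7 chunks_done=1
Byte 14 = 0x0A: mode=DATA remaining=7 emitted=7 chunks_done=1
Byte 15 = '7': mode=DATA remaining=6 emitted=8 chunks_done=1
Byte 16 = 'f': mode=DATA remaining=5 emitted=9 chunks_done=1
Byte 17 = '6': mode=DATA remaining=4 emitted=10 chunks_done=1
Byte 18 = 'v': mode=DATA remaining=3 emitted=11 chunks_done=1
Byte 19 = 'w': mode=DATA remaining=2 emitted=12 chunks_done=1
Byte 20 = 'r': mode=DATA remaining=1 emitted=13 chunks_done=1
Byte 21 = '1': mode=DATA_DONE remaining=0 emitted=14 chunks_done=1
Byte 22 = 0x0D: mode=DATA_CR remaining=0 emitted=14 chunks_done=1

Answer: DATA_CR 0 14 1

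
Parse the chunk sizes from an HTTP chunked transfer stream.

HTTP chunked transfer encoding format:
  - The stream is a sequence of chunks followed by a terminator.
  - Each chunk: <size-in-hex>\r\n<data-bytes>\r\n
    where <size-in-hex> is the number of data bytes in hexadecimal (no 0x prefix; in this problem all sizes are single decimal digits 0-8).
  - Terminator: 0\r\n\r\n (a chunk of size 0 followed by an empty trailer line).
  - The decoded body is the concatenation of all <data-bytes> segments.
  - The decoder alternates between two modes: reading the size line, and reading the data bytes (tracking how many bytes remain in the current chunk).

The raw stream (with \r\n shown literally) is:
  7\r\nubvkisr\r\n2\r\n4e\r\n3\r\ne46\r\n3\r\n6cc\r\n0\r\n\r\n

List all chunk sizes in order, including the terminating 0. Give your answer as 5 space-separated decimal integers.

Chunk 1: stream[0..1]='7' size=0x7=7, data at stream[3..10]='ubvkisr' -> body[0..7], body so far='ubvkisr'
Chunk 2: stream[12..13]='2' size=0x2=2, data at stream[15..17]='4e' -> body[7..9], body so far='ubvkisr4e'
Chunk 3: stream[19..20]='3' size=0x3=3, data at stream[22..25]='e46' -> body[9..12], body so far='ubvkisr4ee46'
Chunk 4: stream[27..28]='3' size=0x3=3, data at stream[30..33]='6cc' -> body[12..15], body so far='ubvkisr4ee466cc'
Chunk 5: stream[35..36]='0' size=0 (terminator). Final body='ubvkisr4ee466cc' (15 bytes)

Answer: 7 2 3 3 0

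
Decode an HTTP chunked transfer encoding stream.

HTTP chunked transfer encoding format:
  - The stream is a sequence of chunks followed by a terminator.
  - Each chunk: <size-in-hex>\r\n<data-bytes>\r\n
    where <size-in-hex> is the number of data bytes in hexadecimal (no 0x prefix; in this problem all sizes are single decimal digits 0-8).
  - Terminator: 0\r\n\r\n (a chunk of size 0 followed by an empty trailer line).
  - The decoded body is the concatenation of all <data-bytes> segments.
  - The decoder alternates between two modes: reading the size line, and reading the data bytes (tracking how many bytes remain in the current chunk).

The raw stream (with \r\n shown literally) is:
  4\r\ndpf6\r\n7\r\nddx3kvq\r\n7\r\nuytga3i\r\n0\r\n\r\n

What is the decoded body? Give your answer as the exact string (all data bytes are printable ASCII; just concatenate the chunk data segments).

Chunk 1: stream[0..1]='4' size=0x4=4, data at stream[3..7]='dpf6' -> body[0..4], body so far='dpf6'
Chunk 2: stream[9..10]='7' size=0x7=7, data at stream[12..19]='ddx3kvq' -> body[4..11], body so far='dpf6ddx3kvq'
Chunk 3: stream[21..22]='7' size=0x7=7, data at stream[24..31]='uytga3i' -> body[11..18], body so far='dpf6ddx3kvquytga3i'
Chunk 4: stream[33..34]='0' size=0 (terminator). Final body='dpf6ddx3kvquytga3i' (18 bytes)

Answer: dpf6ddx3kvquytga3i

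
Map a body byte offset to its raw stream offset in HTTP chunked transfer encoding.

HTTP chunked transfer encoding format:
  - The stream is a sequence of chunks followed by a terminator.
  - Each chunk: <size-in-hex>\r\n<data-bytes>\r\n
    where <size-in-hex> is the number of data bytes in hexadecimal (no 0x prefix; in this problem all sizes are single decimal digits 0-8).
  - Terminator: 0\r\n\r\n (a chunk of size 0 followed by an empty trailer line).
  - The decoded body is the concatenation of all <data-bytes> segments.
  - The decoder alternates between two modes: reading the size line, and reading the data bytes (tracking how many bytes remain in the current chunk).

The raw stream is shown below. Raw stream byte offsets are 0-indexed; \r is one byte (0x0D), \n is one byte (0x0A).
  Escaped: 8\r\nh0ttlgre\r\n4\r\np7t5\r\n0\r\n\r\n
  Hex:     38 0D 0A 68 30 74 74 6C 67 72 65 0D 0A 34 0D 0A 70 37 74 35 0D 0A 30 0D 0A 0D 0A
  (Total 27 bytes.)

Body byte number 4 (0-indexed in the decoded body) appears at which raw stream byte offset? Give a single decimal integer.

Chunk 1: stream[0..1]='8' size=0x8=8, data at stream[3..11]='h0ttlgre' -> body[0..8], body so far='h0ttlgre'
Chunk 2: stream[13..14]='4' size=0x4=4, data at stream[16..20]='p7t5' -> body[8..12], body so far='h0ttlgrep7t5'
Chunk 3: stream[22..23]='0' size=0 (terminator). Final body='h0ttlgrep7t5' (12 bytes)
Body byte 4 at stream offset 7

Answer: 7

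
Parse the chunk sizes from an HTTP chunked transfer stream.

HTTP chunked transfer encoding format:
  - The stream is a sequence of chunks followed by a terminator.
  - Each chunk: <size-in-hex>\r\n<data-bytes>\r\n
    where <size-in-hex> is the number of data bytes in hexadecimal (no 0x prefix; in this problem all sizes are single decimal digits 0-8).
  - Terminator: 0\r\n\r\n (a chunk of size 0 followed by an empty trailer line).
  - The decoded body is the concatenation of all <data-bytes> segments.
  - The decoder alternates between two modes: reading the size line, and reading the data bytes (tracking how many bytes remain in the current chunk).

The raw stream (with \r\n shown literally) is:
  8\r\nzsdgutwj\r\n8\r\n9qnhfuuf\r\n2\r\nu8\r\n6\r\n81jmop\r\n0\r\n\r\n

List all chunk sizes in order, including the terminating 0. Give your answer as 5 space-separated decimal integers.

Answer: 8 8 2 6 0

Derivation:
Chunk 1: stream[0..1]='8' size=0x8=8, data at stream[3..11]='zsdgutwj' -> body[0..8], body so far='zsdgutwj'
Chunk 2: stream[13..14]='8' size=0x8=8, data at stream[16..24]='9qnhfuuf' -> body[8..16], body so far='zsdgutwj9qnhfuuf'
Chunk 3: stream[26..27]='2' size=0x2=2, data at stream[29..31]='u8' -> body[16..18], body so far='zsdgutwj9qnhfuufu8'
Chunk 4: stream[33..34]='6' size=0x6=6, data at stream[36..42]='81jmop' -> body[18..24], body so far='zsdgutwj9qnhfuufu881jmop'
Chunk 5: stream[44..45]='0' size=0 (terminator). Final body='zsdgutwj9qnhfuufu881jmop' (24 bytes)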